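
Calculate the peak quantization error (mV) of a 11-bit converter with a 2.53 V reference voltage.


The maximum quantization error is +/- LSB/2.
LSB = Vref / 2^n = 2.53 / 2048 = 0.00123535 V
Max error = LSB / 2 = 0.00123535 / 2 = 0.00061768 V
Max error = 0.6177 mV

0.6177 mV


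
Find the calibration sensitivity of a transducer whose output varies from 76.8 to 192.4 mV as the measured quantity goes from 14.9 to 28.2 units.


Sensitivity = (y2 - y1) / (x2 - x1).
S = (192.4 - 76.8) / (28.2 - 14.9)
S = 115.6 / 13.3
S = 8.6917 mV/unit

8.6917 mV/unit


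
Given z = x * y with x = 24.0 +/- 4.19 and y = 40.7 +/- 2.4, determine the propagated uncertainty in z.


For a product z = x*y, the relative uncertainty is:
uz/z = sqrt((ux/x)^2 + (uy/y)^2)
Relative uncertainties: ux/x = 4.19/24.0 = 0.174583
uy/y = 2.4/40.7 = 0.058968
z = 24.0 * 40.7 = 976.8
uz = 976.8 * sqrt(0.174583^2 + 0.058968^2) = 179.998

179.998


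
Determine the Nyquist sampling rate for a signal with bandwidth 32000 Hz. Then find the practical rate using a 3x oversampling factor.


By Nyquist theorem, fs_min = 2 * fmax.
fs_min = 2 * 32000 = 64000 Hz
Practical rate = 3 * fs_min = 3 * 64000 = 192000 Hz

fs_min = 64000 Hz, fs_practical = 192000 Hz


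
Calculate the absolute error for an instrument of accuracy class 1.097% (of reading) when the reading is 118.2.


Absolute error = (accuracy% / 100) * reading.
Error = (1.097 / 100) * 118.2
Error = 0.01097 * 118.2
Error = 1.2967

1.2967


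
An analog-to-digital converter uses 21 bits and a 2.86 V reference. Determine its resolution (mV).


The resolution (LSB) of an ADC is Vref / 2^n.
LSB = 2.86 / 2^21
LSB = 2.86 / 2097152
LSB = 1.36e-06 V = 0.00136375 mV

0.00136375 mV


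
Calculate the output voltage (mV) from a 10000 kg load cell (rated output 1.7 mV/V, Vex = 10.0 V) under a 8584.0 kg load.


Vout = rated_output * Vex * (load / capacity).
Vout = 1.7 * 10.0 * (8584.0 / 10000)
Vout = 1.7 * 10.0 * 0.8584
Vout = 14.593 mV

14.593 mV


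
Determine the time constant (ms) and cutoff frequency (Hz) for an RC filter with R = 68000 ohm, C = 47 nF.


Time constant: tau = R * C.
tau = 68000 * 4.70e-08 = 0.003196 s
tau = 3.196 ms
Cutoff frequency: fc = 1 / (2*pi*R*C).
fc = 1 / (2*pi*0.003196) = 49.8 Hz

tau = 3.196 ms, fc = 49.8 Hz


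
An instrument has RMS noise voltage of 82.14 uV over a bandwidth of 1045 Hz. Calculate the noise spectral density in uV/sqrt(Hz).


Noise spectral density = Vrms / sqrt(BW).
NSD = 82.14 / sqrt(1045)
NSD = 82.14 / 32.3265
NSD = 2.541 uV/sqrt(Hz)

2.541 uV/sqrt(Hz)


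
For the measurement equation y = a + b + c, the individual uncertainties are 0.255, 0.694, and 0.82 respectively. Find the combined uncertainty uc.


For a sum of independent quantities, uc = sqrt(u1^2 + u2^2 + u3^2).
uc = sqrt(0.255^2 + 0.694^2 + 0.82^2)
uc = sqrt(0.065025 + 0.481636 + 0.6724)
uc = 1.1041

1.1041


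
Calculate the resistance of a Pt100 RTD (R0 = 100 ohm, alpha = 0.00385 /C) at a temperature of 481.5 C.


The RTD equation: Rt = R0 * (1 + alpha * T).
Rt = 100 * (1 + 0.00385 * 481.5)
Rt = 100 * (1 + 1.853775)
Rt = 100 * 2.853775
Rt = 285.377 ohm

285.377 ohm


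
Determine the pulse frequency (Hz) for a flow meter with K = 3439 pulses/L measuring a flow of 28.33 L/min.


Frequency = K * Q / 60 (converting L/min to L/s).
f = 3439 * 28.33 / 60
f = 97426.87 / 60
f = 1623.78 Hz

1623.78 Hz


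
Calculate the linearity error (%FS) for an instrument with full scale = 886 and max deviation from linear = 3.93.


Linearity error = (max deviation / full scale) * 100%.
Linearity = (3.93 / 886) * 100
Linearity = 0.444 %FS

0.444 %FS


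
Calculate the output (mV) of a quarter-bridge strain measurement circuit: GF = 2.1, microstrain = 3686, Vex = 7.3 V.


Quarter bridge output: Vout = (GF * epsilon * Vex) / 4.
Vout = (2.1 * 3686e-6 * 7.3) / 4
Vout = 0.05650638 / 4 V
Vout = 0.0141266 V = 14.1266 mV

14.1266 mV


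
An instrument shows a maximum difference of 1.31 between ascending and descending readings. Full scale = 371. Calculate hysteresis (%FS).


Hysteresis = (max difference / full scale) * 100%.
H = (1.31 / 371) * 100
H = 0.353 %FS

0.353 %FS


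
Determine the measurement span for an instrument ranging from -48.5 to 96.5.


Span = upper range - lower range.
Span = 96.5 - (-48.5)
Span = 145.0

145.0


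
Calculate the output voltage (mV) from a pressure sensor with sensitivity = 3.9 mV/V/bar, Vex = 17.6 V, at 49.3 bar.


Output = sensitivity * Vex * P.
Vout = 3.9 * 17.6 * 49.3
Vout = 68.64 * 49.3
Vout = 3383.95 mV

3383.95 mV


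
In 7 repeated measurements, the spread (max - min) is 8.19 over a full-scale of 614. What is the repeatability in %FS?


Repeatability = (spread / full scale) * 100%.
R = (8.19 / 614) * 100
R = 1.334 %FS

1.334 %FS


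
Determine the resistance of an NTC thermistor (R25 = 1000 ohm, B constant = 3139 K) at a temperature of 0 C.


NTC thermistor equation: Rt = R25 * exp(B * (1/T - 1/T25)).
T in Kelvin: 273.15 K, T25 = 298.15 K
1/T - 1/T25 = 1/273.15 - 1/298.15 = 0.00030698
B * (1/T - 1/T25) = 3139 * 0.00030698 = 0.9636
Rt = 1000 * exp(0.9636) = 2621.1 ohm

2621.1 ohm


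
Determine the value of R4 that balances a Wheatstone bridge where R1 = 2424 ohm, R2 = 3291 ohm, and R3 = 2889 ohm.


At balance: R1*R4 = R2*R3, so R4 = R2*R3/R1.
R4 = 3291 * 2889 / 2424
R4 = 9507699 / 2424
R4 = 3922.32 ohm

3922.32 ohm


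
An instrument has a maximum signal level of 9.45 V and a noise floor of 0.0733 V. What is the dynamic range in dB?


Dynamic range = 20 * log10(Vmax / Vnoise).
DR = 20 * log10(9.45 / 0.0733)
DR = 20 * log10(128.92)
DR = 42.21 dB

42.21 dB


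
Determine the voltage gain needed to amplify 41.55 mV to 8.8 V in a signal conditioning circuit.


Gain = Vout / Vin (converting to same units).
G = 8.8 V / 41.55 mV
G = 8800.0 mV / 41.55 mV
G = 211.79

211.79


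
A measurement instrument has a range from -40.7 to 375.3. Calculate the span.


Span = upper range - lower range.
Span = 375.3 - (-40.7)
Span = 416.0

416.0


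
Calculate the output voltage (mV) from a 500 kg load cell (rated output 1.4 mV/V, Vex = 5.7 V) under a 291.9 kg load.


Vout = rated_output * Vex * (load / capacity).
Vout = 1.4 * 5.7 * (291.9 / 500)
Vout = 1.4 * 5.7 * 0.5838
Vout = 4.659 mV

4.659 mV


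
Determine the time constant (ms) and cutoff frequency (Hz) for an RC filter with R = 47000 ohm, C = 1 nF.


Time constant: tau = R * C.
tau = 47000 * 1.00e-09 = 4.7e-05 s
tau = 0.047 ms
Cutoff frequency: fc = 1 / (2*pi*R*C).
fc = 1 / (2*pi*4.7e-05) = 3386.28 Hz

tau = 0.047 ms, fc = 3386.28 Hz


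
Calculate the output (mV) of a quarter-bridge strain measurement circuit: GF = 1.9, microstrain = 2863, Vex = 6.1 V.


Quarter bridge output: Vout = (GF * epsilon * Vex) / 4.
Vout = (1.9 * 2863e-6 * 6.1) / 4
Vout = 0.03318217 / 4 V
Vout = 0.00829554 V = 8.2955 mV

8.2955 mV


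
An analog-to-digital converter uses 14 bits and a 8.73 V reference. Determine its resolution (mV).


The resolution (LSB) of an ADC is Vref / 2^n.
LSB = 8.73 / 2^14
LSB = 8.73 / 16384
LSB = 0.00053284 V = 0.53283691 mV

0.53283691 mV


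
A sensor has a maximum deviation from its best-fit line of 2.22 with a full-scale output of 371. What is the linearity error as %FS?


Linearity error = (max deviation / full scale) * 100%.
Linearity = (2.22 / 371) * 100
Linearity = 0.598 %FS

0.598 %FS


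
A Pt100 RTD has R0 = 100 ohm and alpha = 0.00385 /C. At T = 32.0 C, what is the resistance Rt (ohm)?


The RTD equation: Rt = R0 * (1 + alpha * T).
Rt = 100 * (1 + 0.00385 * 32.0)
Rt = 100 * (1 + 0.1232)
Rt = 100 * 1.1232
Rt = 112.32 ohm

112.32 ohm


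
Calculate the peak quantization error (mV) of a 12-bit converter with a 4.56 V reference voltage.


The maximum quantization error is +/- LSB/2.
LSB = Vref / 2^n = 4.56 / 4096 = 0.00111328 V
Max error = LSB / 2 = 0.00111328 / 2 = 0.00055664 V
Max error = 0.5566 mV

0.5566 mV


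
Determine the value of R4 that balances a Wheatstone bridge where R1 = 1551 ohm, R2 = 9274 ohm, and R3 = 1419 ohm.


At balance: R1*R4 = R2*R3, so R4 = R2*R3/R1.
R4 = 9274 * 1419 / 1551
R4 = 13159806 / 1551
R4 = 8484.72 ohm

8484.72 ohm


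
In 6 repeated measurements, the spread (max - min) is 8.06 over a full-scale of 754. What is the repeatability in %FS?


Repeatability = (spread / full scale) * 100%.
R = (8.06 / 754) * 100
R = 1.069 %FS

1.069 %FS


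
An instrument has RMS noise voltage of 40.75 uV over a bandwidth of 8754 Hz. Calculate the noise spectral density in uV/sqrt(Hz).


Noise spectral density = Vrms / sqrt(BW).
NSD = 40.75 / sqrt(8754)
NSD = 40.75 / 93.5628
NSD = 0.4355 uV/sqrt(Hz)

0.4355 uV/sqrt(Hz)


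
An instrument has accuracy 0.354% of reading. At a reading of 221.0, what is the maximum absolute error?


Absolute error = (accuracy% / 100) * reading.
Error = (0.354 / 100) * 221.0
Error = 0.00354 * 221.0
Error = 0.7823

0.7823


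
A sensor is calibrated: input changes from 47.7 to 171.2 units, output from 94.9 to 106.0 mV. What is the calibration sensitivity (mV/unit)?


Sensitivity = (y2 - y1) / (x2 - x1).
S = (106.0 - 94.9) / (171.2 - 47.7)
S = 11.1 / 123.5
S = 0.0899 mV/unit

0.0899 mV/unit


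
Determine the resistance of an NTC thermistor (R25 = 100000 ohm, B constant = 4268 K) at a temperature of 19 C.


NTC thermistor equation: Rt = R25 * exp(B * (1/T - 1/T25)).
T in Kelvin: 292.15 K, T25 = 298.15 K
1/T - 1/T25 = 1/292.15 - 1/298.15 = 6.888e-05
B * (1/T - 1/T25) = 4268 * 6.888e-05 = 0.294
Rt = 100000 * exp(0.294) = 134177.3 ohm

134177.3 ohm


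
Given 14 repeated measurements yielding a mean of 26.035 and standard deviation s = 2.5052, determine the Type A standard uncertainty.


The standard uncertainty for Type A evaluation is u = s / sqrt(n).
u = 2.5052 / sqrt(14)
u = 2.5052 / 3.7417
u = 0.6695

0.6695


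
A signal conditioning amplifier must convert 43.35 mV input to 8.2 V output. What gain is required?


Gain = Vout / Vin (converting to same units).
G = 8.2 V / 43.35 mV
G = 8200.0 mV / 43.35 mV
G = 189.16

189.16


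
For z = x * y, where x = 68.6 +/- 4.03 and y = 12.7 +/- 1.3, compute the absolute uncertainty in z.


For a product z = x*y, the relative uncertainty is:
uz/z = sqrt((ux/x)^2 + (uy/y)^2)
Relative uncertainties: ux/x = 4.03/68.6 = 0.058746
uy/y = 1.3/12.7 = 0.102362
z = 68.6 * 12.7 = 871.2
uz = 871.2 * sqrt(0.058746^2 + 0.102362^2) = 102.823

102.823


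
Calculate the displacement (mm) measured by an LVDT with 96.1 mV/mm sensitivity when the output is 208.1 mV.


Displacement = Vout / sensitivity.
d = 208.1 / 96.1
d = 2.165 mm

2.165 mm


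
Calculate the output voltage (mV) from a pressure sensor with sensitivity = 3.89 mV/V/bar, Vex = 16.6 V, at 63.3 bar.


Output = sensitivity * Vex * P.
Vout = 3.89 * 16.6 * 63.3
Vout = 64.574 * 63.3
Vout = 4087.53 mV

4087.53 mV


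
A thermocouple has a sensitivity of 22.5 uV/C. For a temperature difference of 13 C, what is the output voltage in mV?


The thermocouple output V = sensitivity * dT.
V = 22.5 uV/C * 13 C
V = 292.5 uV
V = 0.292 mV

0.292 mV


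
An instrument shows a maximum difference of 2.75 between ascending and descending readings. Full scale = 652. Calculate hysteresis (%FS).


Hysteresis = (max difference / full scale) * 100%.
H = (2.75 / 652) * 100
H = 0.422 %FS

0.422 %FS


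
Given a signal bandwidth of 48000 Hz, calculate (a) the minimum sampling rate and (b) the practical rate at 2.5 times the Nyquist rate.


By Nyquist theorem, fs_min = 2 * fmax.
fs_min = 2 * 48000 = 96000 Hz
Practical rate = 2.5 * fs_min = 2.5 * 96000 = 240000 Hz

fs_min = 96000 Hz, fs_practical = 240000 Hz


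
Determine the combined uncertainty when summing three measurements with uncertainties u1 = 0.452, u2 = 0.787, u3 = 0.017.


For a sum of independent quantities, uc = sqrt(u1^2 + u2^2 + u3^2).
uc = sqrt(0.452^2 + 0.787^2 + 0.017^2)
uc = sqrt(0.204304 + 0.619369 + 0.000289)
uc = 0.9077

0.9077


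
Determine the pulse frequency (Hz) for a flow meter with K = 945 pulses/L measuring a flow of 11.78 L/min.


Frequency = K * Q / 60 (converting L/min to L/s).
f = 945 * 11.78 / 60
f = 11132.1 / 60
f = 185.53 Hz

185.53 Hz


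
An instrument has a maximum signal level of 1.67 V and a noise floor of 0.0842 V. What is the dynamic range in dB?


Dynamic range = 20 * log10(Vmax / Vnoise).
DR = 20 * log10(1.67 / 0.0842)
DR = 20 * log10(19.83)
DR = 25.95 dB

25.95 dB


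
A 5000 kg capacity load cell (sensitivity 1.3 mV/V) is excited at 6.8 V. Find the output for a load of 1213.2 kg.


Vout = rated_output * Vex * (load / capacity).
Vout = 1.3 * 6.8 * (1213.2 / 5000)
Vout = 1.3 * 6.8 * 0.24264
Vout = 2.145 mV

2.145 mV


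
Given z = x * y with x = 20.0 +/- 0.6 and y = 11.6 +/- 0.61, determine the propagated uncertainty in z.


For a product z = x*y, the relative uncertainty is:
uz/z = sqrt((ux/x)^2 + (uy/y)^2)
Relative uncertainties: ux/x = 0.6/20.0 = 0.03
uy/y = 0.61/11.6 = 0.052586
z = 20.0 * 11.6 = 232.0
uz = 232.0 * sqrt(0.03^2 + 0.052586^2) = 14.046

14.046


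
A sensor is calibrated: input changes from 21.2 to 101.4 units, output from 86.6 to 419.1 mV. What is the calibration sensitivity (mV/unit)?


Sensitivity = (y2 - y1) / (x2 - x1).
S = (419.1 - 86.6) / (101.4 - 21.2)
S = 332.5 / 80.2
S = 4.1459 mV/unit

4.1459 mV/unit


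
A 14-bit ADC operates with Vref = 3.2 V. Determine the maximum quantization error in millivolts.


The maximum quantization error is +/- LSB/2.
LSB = Vref / 2^n = 3.2 / 16384 = 0.00019531 V
Max error = LSB / 2 = 0.00019531 / 2 = 9.766e-05 V
Max error = 0.0977 mV

0.0977 mV


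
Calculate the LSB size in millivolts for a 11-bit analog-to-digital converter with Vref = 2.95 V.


The resolution (LSB) of an ADC is Vref / 2^n.
LSB = 2.95 / 2^11
LSB = 2.95 / 2048
LSB = 0.00144043 V = 1.44042969 mV

1.44042969 mV


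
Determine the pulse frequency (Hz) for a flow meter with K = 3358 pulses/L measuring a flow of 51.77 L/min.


Frequency = K * Q / 60 (converting L/min to L/s).
f = 3358 * 51.77 / 60
f = 173843.66 / 60
f = 2897.39 Hz

2897.39 Hz


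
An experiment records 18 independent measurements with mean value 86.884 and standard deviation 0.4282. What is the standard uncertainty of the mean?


The standard uncertainty for Type A evaluation is u = s / sqrt(n).
u = 0.4282 / sqrt(18)
u = 0.4282 / 4.2426
u = 0.1009

0.1009


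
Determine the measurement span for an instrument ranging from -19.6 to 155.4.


Span = upper range - lower range.
Span = 155.4 - (-19.6)
Span = 175.0

175.0


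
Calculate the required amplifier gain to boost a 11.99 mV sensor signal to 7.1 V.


Gain = Vout / Vin (converting to same units).
G = 7.1 V / 11.99 mV
G = 7100.0 mV / 11.99 mV
G = 592.16

592.16


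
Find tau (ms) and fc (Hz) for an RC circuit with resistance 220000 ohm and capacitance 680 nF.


Time constant: tau = R * C.
tau = 220000 * 6.80e-07 = 0.1496 s
tau = 149.6 ms
Cutoff frequency: fc = 1 / (2*pi*R*C).
fc = 1 / (2*pi*0.1496) = 1.06 Hz

tau = 149.6 ms, fc = 1.06 Hz


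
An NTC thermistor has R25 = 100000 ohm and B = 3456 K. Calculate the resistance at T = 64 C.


NTC thermistor equation: Rt = R25 * exp(B * (1/T - 1/T25)).
T in Kelvin: 337.15 K, T25 = 298.15 K
1/T - 1/T25 = 1/337.15 - 1/298.15 = -0.00038798
B * (1/T - 1/T25) = 3456 * -0.00038798 = -1.3409
Rt = 100000 * exp(-1.3409) = 26162.3 ohm

26162.3 ohm


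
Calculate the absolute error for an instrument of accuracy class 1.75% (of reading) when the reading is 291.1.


Absolute error = (accuracy% / 100) * reading.
Error = (1.75 / 100) * 291.1
Error = 0.0175 * 291.1
Error = 5.0943

5.0943


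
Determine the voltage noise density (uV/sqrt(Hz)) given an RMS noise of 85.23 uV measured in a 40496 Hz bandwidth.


Noise spectral density = Vrms / sqrt(BW).
NSD = 85.23 / sqrt(40496)
NSD = 85.23 / 201.2362
NSD = 0.4235 uV/sqrt(Hz)

0.4235 uV/sqrt(Hz)


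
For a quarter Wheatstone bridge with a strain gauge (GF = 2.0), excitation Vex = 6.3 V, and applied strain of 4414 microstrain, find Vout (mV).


Quarter bridge output: Vout = (GF * epsilon * Vex) / 4.
Vout = (2.0 * 4414e-6 * 6.3) / 4
Vout = 0.0556164 / 4 V
Vout = 0.0139041 V = 13.9041 mV

13.9041 mV


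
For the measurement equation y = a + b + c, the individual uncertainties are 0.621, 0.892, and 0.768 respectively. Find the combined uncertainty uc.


For a sum of independent quantities, uc = sqrt(u1^2 + u2^2 + u3^2).
uc = sqrt(0.621^2 + 0.892^2 + 0.768^2)
uc = sqrt(0.385641 + 0.795664 + 0.589824)
uc = 1.3308

1.3308


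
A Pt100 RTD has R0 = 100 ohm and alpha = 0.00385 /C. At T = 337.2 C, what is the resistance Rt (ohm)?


The RTD equation: Rt = R0 * (1 + alpha * T).
Rt = 100 * (1 + 0.00385 * 337.2)
Rt = 100 * (1 + 1.29822)
Rt = 100 * 2.29822
Rt = 229.822 ohm

229.822 ohm


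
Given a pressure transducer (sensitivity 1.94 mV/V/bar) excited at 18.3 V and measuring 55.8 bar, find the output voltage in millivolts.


Output = sensitivity * Vex * P.
Vout = 1.94 * 18.3 * 55.8
Vout = 35.502 * 55.8
Vout = 1981.01 mV

1981.01 mV


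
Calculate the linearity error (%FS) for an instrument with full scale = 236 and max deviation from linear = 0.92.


Linearity error = (max deviation / full scale) * 100%.
Linearity = (0.92 / 236) * 100
Linearity = 0.39 %FS

0.39 %FS


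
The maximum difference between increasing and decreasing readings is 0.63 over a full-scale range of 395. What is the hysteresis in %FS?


Hysteresis = (max difference / full scale) * 100%.
H = (0.63 / 395) * 100
H = 0.159 %FS

0.159 %FS


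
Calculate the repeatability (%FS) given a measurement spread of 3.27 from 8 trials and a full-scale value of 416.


Repeatability = (spread / full scale) * 100%.
R = (3.27 / 416) * 100
R = 0.786 %FS

0.786 %FS


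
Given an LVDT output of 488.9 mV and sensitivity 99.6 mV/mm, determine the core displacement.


Displacement = Vout / sensitivity.
d = 488.9 / 99.6
d = 4.909 mm

4.909 mm


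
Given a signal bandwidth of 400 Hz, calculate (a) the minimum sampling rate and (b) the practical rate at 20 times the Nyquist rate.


By Nyquist theorem, fs_min = 2 * fmax.
fs_min = 2 * 400 = 800 Hz
Practical rate = 20 * fs_min = 20 * 800 = 16000 Hz

fs_min = 800 Hz, fs_practical = 16000 Hz


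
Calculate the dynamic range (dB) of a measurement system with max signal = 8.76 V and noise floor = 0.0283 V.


Dynamic range = 20 * log10(Vmax / Vnoise).
DR = 20 * log10(8.76 / 0.0283)
DR = 20 * log10(309.54)
DR = 49.81 dB

49.81 dB


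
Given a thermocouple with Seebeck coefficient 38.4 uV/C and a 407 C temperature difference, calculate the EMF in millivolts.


The thermocouple output V = sensitivity * dT.
V = 38.4 uV/C * 407 C
V = 15628.8 uV
V = 15.629 mV

15.629 mV


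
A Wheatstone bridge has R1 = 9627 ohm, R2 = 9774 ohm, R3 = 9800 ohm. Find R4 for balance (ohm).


At balance: R1*R4 = R2*R3, so R4 = R2*R3/R1.
R4 = 9774 * 9800 / 9627
R4 = 95785200 / 9627
R4 = 9949.64 ohm

9949.64 ohm


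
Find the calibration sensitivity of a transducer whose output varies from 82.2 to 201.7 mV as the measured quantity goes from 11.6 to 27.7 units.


Sensitivity = (y2 - y1) / (x2 - x1).
S = (201.7 - 82.2) / (27.7 - 11.6)
S = 119.5 / 16.1
S = 7.4224 mV/unit

7.4224 mV/unit


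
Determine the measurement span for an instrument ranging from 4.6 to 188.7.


Span = upper range - lower range.
Span = 188.7 - (4.6)
Span = 184.1

184.1


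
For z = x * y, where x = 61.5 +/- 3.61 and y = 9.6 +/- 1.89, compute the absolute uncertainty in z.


For a product z = x*y, the relative uncertainty is:
uz/z = sqrt((ux/x)^2 + (uy/y)^2)
Relative uncertainties: ux/x = 3.61/61.5 = 0.058699
uy/y = 1.89/9.6 = 0.196875
z = 61.5 * 9.6 = 590.4
uz = 590.4 * sqrt(0.058699^2 + 0.196875^2) = 121.291

121.291


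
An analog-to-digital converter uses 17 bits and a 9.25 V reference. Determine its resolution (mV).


The resolution (LSB) of an ADC is Vref / 2^n.
LSB = 9.25 / 2^17
LSB = 9.25 / 131072
LSB = 7.057e-05 V = 0.0705719 mV

0.0705719 mV


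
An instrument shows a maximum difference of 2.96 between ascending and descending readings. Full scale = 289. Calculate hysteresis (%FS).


Hysteresis = (max difference / full scale) * 100%.
H = (2.96 / 289) * 100
H = 1.024 %FS

1.024 %FS


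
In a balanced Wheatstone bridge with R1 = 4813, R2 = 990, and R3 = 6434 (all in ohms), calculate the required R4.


At balance: R1*R4 = R2*R3, so R4 = R2*R3/R1.
R4 = 990 * 6434 / 4813
R4 = 6369660 / 4813
R4 = 1323.43 ohm

1323.43 ohm


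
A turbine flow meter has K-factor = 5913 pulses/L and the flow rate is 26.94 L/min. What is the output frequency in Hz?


Frequency = K * Q / 60 (converting L/min to L/s).
f = 5913 * 26.94 / 60
f = 159296.22 / 60
f = 2654.94 Hz

2654.94 Hz


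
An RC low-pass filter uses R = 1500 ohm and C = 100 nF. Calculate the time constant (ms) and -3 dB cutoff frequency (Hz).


Time constant: tau = R * C.
tau = 1500 * 1.00e-07 = 0.00015 s
tau = 0.15 ms
Cutoff frequency: fc = 1 / (2*pi*R*C).
fc = 1 / (2*pi*0.00015) = 1061.03 Hz

tau = 0.15 ms, fc = 1061.03 Hz


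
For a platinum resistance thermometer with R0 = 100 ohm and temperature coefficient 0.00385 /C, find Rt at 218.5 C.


The RTD equation: Rt = R0 * (1 + alpha * T).
Rt = 100 * (1 + 0.00385 * 218.5)
Rt = 100 * (1 + 0.841225)
Rt = 100 * 1.841225
Rt = 184.123 ohm

184.123 ohm


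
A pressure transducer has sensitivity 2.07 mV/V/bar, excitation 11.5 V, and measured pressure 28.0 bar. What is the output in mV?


Output = sensitivity * Vex * P.
Vout = 2.07 * 11.5 * 28.0
Vout = 23.805 * 28.0
Vout = 666.54 mV

666.54 mV


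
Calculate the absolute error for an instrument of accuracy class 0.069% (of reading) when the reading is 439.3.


Absolute error = (accuracy% / 100) * reading.
Error = (0.069 / 100) * 439.3
Error = 0.00069 * 439.3
Error = 0.3031

0.3031


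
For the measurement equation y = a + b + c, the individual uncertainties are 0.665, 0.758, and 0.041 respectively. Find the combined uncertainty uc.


For a sum of independent quantities, uc = sqrt(u1^2 + u2^2 + u3^2).
uc = sqrt(0.665^2 + 0.758^2 + 0.041^2)
uc = sqrt(0.442225 + 0.574564 + 0.001681)
uc = 1.0092

1.0092


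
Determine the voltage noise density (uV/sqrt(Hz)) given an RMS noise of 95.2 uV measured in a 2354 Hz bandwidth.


Noise spectral density = Vrms / sqrt(BW).
NSD = 95.2 / sqrt(2354)
NSD = 95.2 / 48.518
NSD = 1.9622 uV/sqrt(Hz)

1.9622 uV/sqrt(Hz)


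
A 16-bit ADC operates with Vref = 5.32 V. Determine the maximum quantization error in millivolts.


The maximum quantization error is +/- LSB/2.
LSB = Vref / 2^n = 5.32 / 65536 = 8.118e-05 V
Max error = LSB / 2 = 8.118e-05 / 2 = 4.059e-05 V
Max error = 0.0406 mV

0.0406 mV


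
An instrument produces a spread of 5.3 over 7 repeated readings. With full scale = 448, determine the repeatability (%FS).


Repeatability = (spread / full scale) * 100%.
R = (5.3 / 448) * 100
R = 1.183 %FS

1.183 %FS


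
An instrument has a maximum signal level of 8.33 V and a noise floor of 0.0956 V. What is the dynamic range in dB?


Dynamic range = 20 * log10(Vmax / Vnoise).
DR = 20 * log10(8.33 / 0.0956)
DR = 20 * log10(87.13)
DR = 38.8 dB

38.8 dB


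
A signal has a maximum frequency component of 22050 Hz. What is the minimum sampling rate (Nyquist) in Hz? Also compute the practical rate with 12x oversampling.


By Nyquist theorem, fs_min = 2 * fmax.
fs_min = 2 * 22050 = 44100 Hz
Practical rate = 12 * fs_min = 12 * 44100 = 529200 Hz

fs_min = 44100 Hz, fs_practical = 529200 Hz


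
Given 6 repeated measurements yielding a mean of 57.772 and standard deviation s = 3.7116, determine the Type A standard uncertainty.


The standard uncertainty for Type A evaluation is u = s / sqrt(n).
u = 3.7116 / sqrt(6)
u = 3.7116 / 2.4495
u = 1.5153

1.5153


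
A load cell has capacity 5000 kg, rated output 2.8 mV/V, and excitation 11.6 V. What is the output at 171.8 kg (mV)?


Vout = rated_output * Vex * (load / capacity).
Vout = 2.8 * 11.6 * (171.8 / 5000)
Vout = 2.8 * 11.6 * 0.03436
Vout = 1.116 mV

1.116 mV


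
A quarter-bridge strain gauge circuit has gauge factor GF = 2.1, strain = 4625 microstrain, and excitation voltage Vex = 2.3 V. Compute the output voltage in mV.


Quarter bridge output: Vout = (GF * epsilon * Vex) / 4.
Vout = (2.1 * 4625e-6 * 2.3) / 4
Vout = 0.02233875 / 4 V
Vout = 0.00558469 V = 5.5847 mV

5.5847 mV


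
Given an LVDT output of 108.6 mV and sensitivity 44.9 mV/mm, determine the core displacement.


Displacement = Vout / sensitivity.
d = 108.6 / 44.9
d = 2.419 mm

2.419 mm


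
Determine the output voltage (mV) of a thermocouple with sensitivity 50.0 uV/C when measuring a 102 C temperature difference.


The thermocouple output V = sensitivity * dT.
V = 50.0 uV/C * 102 C
V = 5100.0 uV
V = 5.1 mV

5.1 mV


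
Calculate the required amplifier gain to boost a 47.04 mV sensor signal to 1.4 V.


Gain = Vout / Vin (converting to same units).
G = 1.4 V / 47.04 mV
G = 1400.0 mV / 47.04 mV
G = 29.76

29.76


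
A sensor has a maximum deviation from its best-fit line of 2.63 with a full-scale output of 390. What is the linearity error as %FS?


Linearity error = (max deviation / full scale) * 100%.
Linearity = (2.63 / 390) * 100
Linearity = 0.674 %FS

0.674 %FS


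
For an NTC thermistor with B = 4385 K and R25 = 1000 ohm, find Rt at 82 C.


NTC thermistor equation: Rt = R25 * exp(B * (1/T - 1/T25)).
T in Kelvin: 355.15 K, T25 = 298.15 K
1/T - 1/T25 = 1/355.15 - 1/298.15 = -0.0005383
B * (1/T - 1/T25) = 4385 * -0.0005383 = -2.3605
Rt = 1000 * exp(-2.3605) = 94.4 ohm

94.4 ohm


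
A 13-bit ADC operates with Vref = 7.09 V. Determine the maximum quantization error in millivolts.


The maximum quantization error is +/- LSB/2.
LSB = Vref / 2^n = 7.09 / 8192 = 0.00086548 V
Max error = LSB / 2 = 0.00086548 / 2 = 0.00043274 V
Max error = 0.4327 mV

0.4327 mV


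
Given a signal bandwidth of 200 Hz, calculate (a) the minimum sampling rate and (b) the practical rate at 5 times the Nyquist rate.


By Nyquist theorem, fs_min = 2 * fmax.
fs_min = 2 * 200 = 400 Hz
Practical rate = 5 * fs_min = 5 * 400 = 2000 Hz

fs_min = 400 Hz, fs_practical = 2000 Hz


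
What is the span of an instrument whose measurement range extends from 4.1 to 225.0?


Span = upper range - lower range.
Span = 225.0 - (4.1)
Span = 220.9

220.9


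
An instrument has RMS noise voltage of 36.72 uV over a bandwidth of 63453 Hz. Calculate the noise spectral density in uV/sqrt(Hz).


Noise spectral density = Vrms / sqrt(BW).
NSD = 36.72 / sqrt(63453)
NSD = 36.72 / 251.8988
NSD = 0.1458 uV/sqrt(Hz)

0.1458 uV/sqrt(Hz)


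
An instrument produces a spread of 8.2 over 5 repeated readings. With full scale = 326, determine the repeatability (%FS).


Repeatability = (spread / full scale) * 100%.
R = (8.2 / 326) * 100
R = 2.515 %FS

2.515 %FS


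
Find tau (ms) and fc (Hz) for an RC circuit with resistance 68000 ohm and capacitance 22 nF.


Time constant: tau = R * C.
tau = 68000 * 2.20e-08 = 0.001496 s
tau = 1.496 ms
Cutoff frequency: fc = 1 / (2*pi*R*C).
fc = 1 / (2*pi*0.001496) = 106.39 Hz

tau = 1.496 ms, fc = 106.39 Hz


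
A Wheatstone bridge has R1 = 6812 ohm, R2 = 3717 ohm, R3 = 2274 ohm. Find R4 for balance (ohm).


At balance: R1*R4 = R2*R3, so R4 = R2*R3/R1.
R4 = 3717 * 2274 / 6812
R4 = 8452458 / 6812
R4 = 1240.82 ohm

1240.82 ohm


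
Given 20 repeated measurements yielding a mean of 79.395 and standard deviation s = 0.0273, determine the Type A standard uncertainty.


The standard uncertainty for Type A evaluation is u = s / sqrt(n).
u = 0.0273 / sqrt(20)
u = 0.0273 / 4.4721
u = 0.0061

0.0061


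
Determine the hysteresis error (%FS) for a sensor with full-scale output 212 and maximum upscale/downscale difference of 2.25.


Hysteresis = (max difference / full scale) * 100%.
H = (2.25 / 212) * 100
H = 1.061 %FS

1.061 %FS


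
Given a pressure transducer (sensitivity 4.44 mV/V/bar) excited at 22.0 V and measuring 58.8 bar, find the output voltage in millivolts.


Output = sensitivity * Vex * P.
Vout = 4.44 * 22.0 * 58.8
Vout = 97.68 * 58.8
Vout = 5743.58 mV

5743.58 mV


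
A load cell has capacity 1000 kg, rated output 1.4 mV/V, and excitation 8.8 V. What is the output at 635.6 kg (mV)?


Vout = rated_output * Vex * (load / capacity).
Vout = 1.4 * 8.8 * (635.6 / 1000)
Vout = 1.4 * 8.8 * 0.6356
Vout = 7.831 mV

7.831 mV


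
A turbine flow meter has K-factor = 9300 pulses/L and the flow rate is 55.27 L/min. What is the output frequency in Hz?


Frequency = K * Q / 60 (converting L/min to L/s).
f = 9300 * 55.27 / 60
f = 514011.0 / 60
f = 8566.85 Hz

8566.85 Hz


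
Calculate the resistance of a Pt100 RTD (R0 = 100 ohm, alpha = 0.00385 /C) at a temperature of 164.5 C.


The RTD equation: Rt = R0 * (1 + alpha * T).
Rt = 100 * (1 + 0.00385 * 164.5)
Rt = 100 * (1 + 0.633325)
Rt = 100 * 1.633325
Rt = 163.333 ohm

163.333 ohm


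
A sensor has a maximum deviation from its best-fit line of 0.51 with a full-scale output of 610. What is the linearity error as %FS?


Linearity error = (max deviation / full scale) * 100%.
Linearity = (0.51 / 610) * 100
Linearity = 0.084 %FS

0.084 %FS


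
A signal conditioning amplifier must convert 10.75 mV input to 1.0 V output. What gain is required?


Gain = Vout / Vin (converting to same units).
G = 1.0 V / 10.75 mV
G = 1000.0 mV / 10.75 mV
G = 93.02

93.02


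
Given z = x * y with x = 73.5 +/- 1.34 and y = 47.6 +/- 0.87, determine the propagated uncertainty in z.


For a product z = x*y, the relative uncertainty is:
uz/z = sqrt((ux/x)^2 + (uy/y)^2)
Relative uncertainties: ux/x = 1.34/73.5 = 0.018231
uy/y = 0.87/47.6 = 0.018277
z = 73.5 * 47.6 = 3498.6
uz = 3498.6 * sqrt(0.018231^2 + 0.018277^2) = 90.318

90.318


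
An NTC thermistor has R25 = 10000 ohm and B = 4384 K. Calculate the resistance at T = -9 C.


NTC thermistor equation: Rt = R25 * exp(B * (1/T - 1/T25)).
T in Kelvin: 264.15 K, T25 = 298.15 K
1/T - 1/T25 = 1/264.15 - 1/298.15 = 0.00043171
B * (1/T - 1/T25) = 4384 * 0.00043171 = 1.8926
Rt = 10000 * exp(1.8926) = 66367.5 ohm

66367.5 ohm


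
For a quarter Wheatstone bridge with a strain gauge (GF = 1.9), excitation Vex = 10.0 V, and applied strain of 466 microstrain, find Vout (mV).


Quarter bridge output: Vout = (GF * epsilon * Vex) / 4.
Vout = (1.9 * 466e-6 * 10.0) / 4
Vout = 0.008854 / 4 V
Vout = 0.0022135 V = 2.2135 mV

2.2135 mV


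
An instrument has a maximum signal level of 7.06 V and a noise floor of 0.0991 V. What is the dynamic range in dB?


Dynamic range = 20 * log10(Vmax / Vnoise).
DR = 20 * log10(7.06 / 0.0991)
DR = 20 * log10(71.24)
DR = 37.05 dB

37.05 dB


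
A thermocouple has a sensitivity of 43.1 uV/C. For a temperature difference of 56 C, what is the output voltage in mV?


The thermocouple output V = sensitivity * dT.
V = 43.1 uV/C * 56 C
V = 2413.6 uV
V = 2.414 mV

2.414 mV


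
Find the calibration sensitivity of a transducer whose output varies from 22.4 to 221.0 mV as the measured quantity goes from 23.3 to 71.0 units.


Sensitivity = (y2 - y1) / (x2 - x1).
S = (221.0 - 22.4) / (71.0 - 23.3)
S = 198.6 / 47.7
S = 4.1635 mV/unit

4.1635 mV/unit


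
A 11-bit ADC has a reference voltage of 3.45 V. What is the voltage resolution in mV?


The resolution (LSB) of an ADC is Vref / 2^n.
LSB = 3.45 / 2^11
LSB = 3.45 / 2048
LSB = 0.00168457 V = 1.68457031 mV

1.68457031 mV


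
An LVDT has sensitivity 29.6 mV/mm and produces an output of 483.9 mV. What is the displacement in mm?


Displacement = Vout / sensitivity.
d = 483.9 / 29.6
d = 16.348 mm

16.348 mm


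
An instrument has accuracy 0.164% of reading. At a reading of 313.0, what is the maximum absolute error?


Absolute error = (accuracy% / 100) * reading.
Error = (0.164 / 100) * 313.0
Error = 0.00164 * 313.0
Error = 0.5133

0.5133


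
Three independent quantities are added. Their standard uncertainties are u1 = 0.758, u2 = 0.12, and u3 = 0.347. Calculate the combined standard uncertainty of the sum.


For a sum of independent quantities, uc = sqrt(u1^2 + u2^2 + u3^2).
uc = sqrt(0.758^2 + 0.12^2 + 0.347^2)
uc = sqrt(0.574564 + 0.0144 + 0.120409)
uc = 0.8422

0.8422


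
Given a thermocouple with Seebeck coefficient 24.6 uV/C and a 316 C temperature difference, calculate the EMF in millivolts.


The thermocouple output V = sensitivity * dT.
V = 24.6 uV/C * 316 C
V = 7773.6 uV
V = 7.774 mV

7.774 mV


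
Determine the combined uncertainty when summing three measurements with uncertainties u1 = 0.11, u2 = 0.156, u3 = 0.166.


For a sum of independent quantities, uc = sqrt(u1^2 + u2^2 + u3^2).
uc = sqrt(0.11^2 + 0.156^2 + 0.166^2)
uc = sqrt(0.0121 + 0.024336 + 0.027556)
uc = 0.253

0.253


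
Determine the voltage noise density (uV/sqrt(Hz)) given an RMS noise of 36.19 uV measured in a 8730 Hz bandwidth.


Noise spectral density = Vrms / sqrt(BW).
NSD = 36.19 / sqrt(8730)
NSD = 36.19 / 93.4345
NSD = 0.3873 uV/sqrt(Hz)

0.3873 uV/sqrt(Hz)


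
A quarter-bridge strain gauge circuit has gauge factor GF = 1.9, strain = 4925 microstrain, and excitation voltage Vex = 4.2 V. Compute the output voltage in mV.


Quarter bridge output: Vout = (GF * epsilon * Vex) / 4.
Vout = (1.9 * 4925e-6 * 4.2) / 4
Vout = 0.0393015 / 4 V
Vout = 0.00982537 V = 9.8254 mV

9.8254 mV


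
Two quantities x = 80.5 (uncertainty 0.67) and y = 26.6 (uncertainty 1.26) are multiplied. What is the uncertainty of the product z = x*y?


For a product z = x*y, the relative uncertainty is:
uz/z = sqrt((ux/x)^2 + (uy/y)^2)
Relative uncertainties: ux/x = 0.67/80.5 = 0.008323
uy/y = 1.26/26.6 = 0.047368
z = 80.5 * 26.6 = 2141.3
uz = 2141.3 * sqrt(0.008323^2 + 0.047368^2) = 102.984

102.984


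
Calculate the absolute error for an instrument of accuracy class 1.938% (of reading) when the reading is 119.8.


Absolute error = (accuracy% / 100) * reading.
Error = (1.938 / 100) * 119.8
Error = 0.01938 * 119.8
Error = 2.3217

2.3217


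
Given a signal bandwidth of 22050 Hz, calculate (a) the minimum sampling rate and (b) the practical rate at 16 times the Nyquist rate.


By Nyquist theorem, fs_min = 2 * fmax.
fs_min = 2 * 22050 = 44100 Hz
Practical rate = 16 * fs_min = 16 * 44100 = 705600 Hz

fs_min = 44100 Hz, fs_practical = 705600 Hz


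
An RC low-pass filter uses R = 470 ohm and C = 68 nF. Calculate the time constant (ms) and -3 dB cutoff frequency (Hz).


Time constant: tau = R * C.
tau = 470 * 6.80e-08 = 3.196e-05 s
tau = 0.032 ms
Cutoff frequency: fc = 1 / (2*pi*R*C).
fc = 1 / (2*pi*3.196e-05) = 4979.82 Hz

tau = 0.032 ms, fc = 4979.82 Hz


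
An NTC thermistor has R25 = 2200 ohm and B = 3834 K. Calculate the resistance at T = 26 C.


NTC thermistor equation: Rt = R25 * exp(B * (1/T - 1/T25)).
T in Kelvin: 299.15 K, T25 = 298.15 K
1/T - 1/T25 = 1/299.15 - 1/298.15 = -1.121e-05
B * (1/T - 1/T25) = 3834 * -1.121e-05 = -0.043
Rt = 2200 * exp(-0.043) = 2107.4 ohm

2107.4 ohm


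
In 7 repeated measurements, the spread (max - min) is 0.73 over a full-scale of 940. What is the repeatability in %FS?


Repeatability = (spread / full scale) * 100%.
R = (0.73 / 940) * 100
R = 0.078 %FS

0.078 %FS


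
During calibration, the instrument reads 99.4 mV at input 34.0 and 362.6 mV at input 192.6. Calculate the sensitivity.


Sensitivity = (y2 - y1) / (x2 - x1).
S = (362.6 - 99.4) / (192.6 - 34.0)
S = 263.2 / 158.6
S = 1.6595 mV/unit

1.6595 mV/unit


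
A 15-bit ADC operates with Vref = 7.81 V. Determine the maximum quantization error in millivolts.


The maximum quantization error is +/- LSB/2.
LSB = Vref / 2^n = 7.81 / 32768 = 0.00023834 V
Max error = LSB / 2 = 0.00023834 / 2 = 0.00011917 V
Max error = 0.1192 mV

0.1192 mV


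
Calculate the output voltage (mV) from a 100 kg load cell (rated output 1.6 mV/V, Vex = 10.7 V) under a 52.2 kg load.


Vout = rated_output * Vex * (load / capacity).
Vout = 1.6 * 10.7 * (52.2 / 100)
Vout = 1.6 * 10.7 * 0.522
Vout = 8.937 mV

8.937 mV


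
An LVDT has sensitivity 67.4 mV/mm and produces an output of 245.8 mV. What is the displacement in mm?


Displacement = Vout / sensitivity.
d = 245.8 / 67.4
d = 3.647 mm

3.647 mm


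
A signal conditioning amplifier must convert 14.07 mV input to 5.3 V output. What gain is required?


Gain = Vout / Vin (converting to same units).
G = 5.3 V / 14.07 mV
G = 5300.0 mV / 14.07 mV
G = 376.69

376.69


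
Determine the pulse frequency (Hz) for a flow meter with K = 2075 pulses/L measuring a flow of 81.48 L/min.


Frequency = K * Q / 60 (converting L/min to L/s).
f = 2075 * 81.48 / 60
f = 169071.0 / 60
f = 2817.85 Hz

2817.85 Hz


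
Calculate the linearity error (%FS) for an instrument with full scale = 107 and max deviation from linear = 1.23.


Linearity error = (max deviation / full scale) * 100%.
Linearity = (1.23 / 107) * 100
Linearity = 1.15 %FS

1.15 %FS


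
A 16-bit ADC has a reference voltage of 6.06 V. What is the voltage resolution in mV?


The resolution (LSB) of an ADC is Vref / 2^n.
LSB = 6.06 / 2^16
LSB = 6.06 / 65536
LSB = 9.247e-05 V = 0.09246826 mV

0.09246826 mV


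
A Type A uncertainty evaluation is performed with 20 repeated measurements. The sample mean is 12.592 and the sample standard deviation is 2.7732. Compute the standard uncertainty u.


The standard uncertainty for Type A evaluation is u = s / sqrt(n).
u = 2.7732 / sqrt(20)
u = 2.7732 / 4.4721
u = 0.6201

0.6201


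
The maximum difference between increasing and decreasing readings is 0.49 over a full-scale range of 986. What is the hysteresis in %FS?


Hysteresis = (max difference / full scale) * 100%.
H = (0.49 / 986) * 100
H = 0.05 %FS

0.05 %FS


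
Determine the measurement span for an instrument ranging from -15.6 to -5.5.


Span = upper range - lower range.
Span = -5.5 - (-15.6)
Span = 10.1

10.1


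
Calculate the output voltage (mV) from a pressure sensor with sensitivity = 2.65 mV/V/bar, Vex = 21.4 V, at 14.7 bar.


Output = sensitivity * Vex * P.
Vout = 2.65 * 21.4 * 14.7
Vout = 56.71 * 14.7
Vout = 833.64 mV

833.64 mV


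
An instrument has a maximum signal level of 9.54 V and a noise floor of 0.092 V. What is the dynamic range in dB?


Dynamic range = 20 * log10(Vmax / Vnoise).
DR = 20 * log10(9.54 / 0.092)
DR = 20 * log10(103.7)
DR = 40.32 dB

40.32 dB


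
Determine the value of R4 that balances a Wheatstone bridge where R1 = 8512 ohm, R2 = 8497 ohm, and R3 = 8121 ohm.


At balance: R1*R4 = R2*R3, so R4 = R2*R3/R1.
R4 = 8497 * 8121 / 8512
R4 = 69004137 / 8512
R4 = 8106.69 ohm

8106.69 ohm


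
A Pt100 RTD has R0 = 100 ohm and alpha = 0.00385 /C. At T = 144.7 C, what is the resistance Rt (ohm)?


The RTD equation: Rt = R0 * (1 + alpha * T).
Rt = 100 * (1 + 0.00385 * 144.7)
Rt = 100 * (1 + 0.557095)
Rt = 100 * 1.557095
Rt = 155.709 ohm

155.709 ohm


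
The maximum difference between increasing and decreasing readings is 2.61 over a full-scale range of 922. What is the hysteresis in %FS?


Hysteresis = (max difference / full scale) * 100%.
H = (2.61 / 922) * 100
H = 0.283 %FS

0.283 %FS


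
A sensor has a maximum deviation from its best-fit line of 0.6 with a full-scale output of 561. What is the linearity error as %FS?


Linearity error = (max deviation / full scale) * 100%.
Linearity = (0.6 / 561) * 100
Linearity = 0.107 %FS

0.107 %FS


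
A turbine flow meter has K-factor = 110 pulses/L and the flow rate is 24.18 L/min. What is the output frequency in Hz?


Frequency = K * Q / 60 (converting L/min to L/s).
f = 110 * 24.18 / 60
f = 2659.8 / 60
f = 44.33 Hz

44.33 Hz


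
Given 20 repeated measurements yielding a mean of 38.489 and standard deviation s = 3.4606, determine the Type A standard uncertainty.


The standard uncertainty for Type A evaluation is u = s / sqrt(n).
u = 3.4606 / sqrt(20)
u = 3.4606 / 4.4721
u = 0.7738

0.7738
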